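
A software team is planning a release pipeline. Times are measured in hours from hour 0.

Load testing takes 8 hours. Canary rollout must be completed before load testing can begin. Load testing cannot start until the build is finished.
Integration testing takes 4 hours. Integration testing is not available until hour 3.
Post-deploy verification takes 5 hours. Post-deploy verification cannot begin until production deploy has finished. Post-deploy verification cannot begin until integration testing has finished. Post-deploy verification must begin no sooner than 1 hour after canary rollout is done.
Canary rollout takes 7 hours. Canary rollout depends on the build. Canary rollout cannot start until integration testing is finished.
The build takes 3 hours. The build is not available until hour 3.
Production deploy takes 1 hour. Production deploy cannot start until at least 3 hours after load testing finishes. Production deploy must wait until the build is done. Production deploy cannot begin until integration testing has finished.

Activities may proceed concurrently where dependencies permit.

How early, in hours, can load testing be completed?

After its own release at hour 3, integration testing can start at hour 3 and finishes at hour 7.
After its own release at hour 3, the build can start at hour 3 and finishes at hour 6.
Canary rollout needs all of the build (finishes hour 6); integration testing (finishes hour 7). That puts its earliest start at hour 7; it finishes at 7 + 7 = hour 14.
Load testing has to wait for canary rollout (finishes hour 14); the build (finishes hour 6). The latest of these is hour 14, so load testing runs hour 14 to 14 + 8 = hour 22.

22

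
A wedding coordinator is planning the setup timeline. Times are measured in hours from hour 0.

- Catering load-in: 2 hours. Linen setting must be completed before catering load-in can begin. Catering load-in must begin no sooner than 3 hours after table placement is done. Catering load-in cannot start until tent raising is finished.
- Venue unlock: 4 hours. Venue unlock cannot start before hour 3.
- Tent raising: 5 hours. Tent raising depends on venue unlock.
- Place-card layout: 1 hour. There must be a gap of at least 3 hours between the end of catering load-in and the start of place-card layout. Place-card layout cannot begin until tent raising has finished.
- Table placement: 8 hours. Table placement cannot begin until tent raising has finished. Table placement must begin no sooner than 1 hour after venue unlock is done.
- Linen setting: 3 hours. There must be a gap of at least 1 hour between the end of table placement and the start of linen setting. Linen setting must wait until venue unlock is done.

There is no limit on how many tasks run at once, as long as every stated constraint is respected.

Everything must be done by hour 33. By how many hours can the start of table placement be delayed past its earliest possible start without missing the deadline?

After its own release at hour 3, venue unlock can start at hour 3 and finishes at hour 7.
Tent raising cannot begin until venue unlock (finishes hour 7). It runs from hour 7 to 7 + 5 = hour 12.
Table placement cannot start until tent raising (finishes hour 12); venue unlock (finishes hour 7, plus 1-hour gap → hour 8). The controlling bound is hour 12, so table placement finishes at 12 + 8 = hour 20.

Working backward from the deadline:
Nothing follows place-card layout; the deadline of hour 33 is its only limit. It must start by 33 − 1 = hour 32.
Since place-card layout (must start by hour 32, minus 3-hour gap → hour 29) depends on it, catering load-in must finish by hour 29. Backing off its 2-hour duration gives a latest start of hour 27.
Linen setting feeds into catering load-in (must start by hour 27); so linen setting must finish by hour 27 and therefore start by hour 24.
Table placement feeds linen setting (must start by hour 24, minus 1-hour gap → hour 23); catering load-in (must start by hour 27, minus 3-hour gap → hour 24). Taking the minimum, table placement must finish by hour 23 and start by 23 − 8 = hour 15.
So table placement can start as early as hour 12 and as late as hour 15, giving 15 − 12 = 3 hours of slack.

3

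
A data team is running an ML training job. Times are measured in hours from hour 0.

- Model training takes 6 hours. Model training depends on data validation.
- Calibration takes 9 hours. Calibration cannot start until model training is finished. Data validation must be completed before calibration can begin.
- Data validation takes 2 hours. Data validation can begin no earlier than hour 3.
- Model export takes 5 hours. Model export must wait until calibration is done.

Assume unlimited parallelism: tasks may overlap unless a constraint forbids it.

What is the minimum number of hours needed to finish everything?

Data validation cannot begin until its own release at hour 3. It runs from hour 3 to 3 + 2 = hour 5.
After data validation (finishes hour 5), model training can start at hour 5 and finishes at hour 11.
Calibration needs all of model training (finishes hour 11); data validation (finishes hour 5). That puts its earliest start at hour 11; it finishes at 11 + 9 = hour 20.
Model export cannot begin until calibration (finishes hour 20). It runs from hour 20 to 20 + 5 = hour 25.
All tasks are finished once the last one completes. Finish times: Data validation at 5, Model training at 11, Calibration at 20, Model export at 25. The latest is hour 25.

25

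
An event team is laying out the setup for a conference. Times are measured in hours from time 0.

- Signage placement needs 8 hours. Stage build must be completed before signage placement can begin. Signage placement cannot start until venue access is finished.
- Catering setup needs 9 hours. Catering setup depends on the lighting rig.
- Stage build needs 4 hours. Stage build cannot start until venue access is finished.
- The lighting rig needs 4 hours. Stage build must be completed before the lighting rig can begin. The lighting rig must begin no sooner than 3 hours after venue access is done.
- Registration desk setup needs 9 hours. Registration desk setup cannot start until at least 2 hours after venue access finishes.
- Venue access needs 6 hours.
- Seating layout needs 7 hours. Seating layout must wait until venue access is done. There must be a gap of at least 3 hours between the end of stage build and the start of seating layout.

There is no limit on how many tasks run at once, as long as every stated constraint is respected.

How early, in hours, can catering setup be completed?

Venue access has no prerequisites, so it starts at hour 0 and finishes at hour 6.
Stage build waits on venue access (finishes hour 6), so it starts at hour 6 and finishes at 6 + 4 = hour 10.
The lighting rig has to wait for stage build (finishes hour 10); venue access (finishes hour 6, plus 3-hour gap → hour 9). The latest of these is hour 10, so the lighting rig runs hour 10 to 10 + 4 = hour 14.
Catering setup cannot begin until the lighting rig (finishes hour 14). It runs from hour 14 to 14 + 9 = hour 23.

23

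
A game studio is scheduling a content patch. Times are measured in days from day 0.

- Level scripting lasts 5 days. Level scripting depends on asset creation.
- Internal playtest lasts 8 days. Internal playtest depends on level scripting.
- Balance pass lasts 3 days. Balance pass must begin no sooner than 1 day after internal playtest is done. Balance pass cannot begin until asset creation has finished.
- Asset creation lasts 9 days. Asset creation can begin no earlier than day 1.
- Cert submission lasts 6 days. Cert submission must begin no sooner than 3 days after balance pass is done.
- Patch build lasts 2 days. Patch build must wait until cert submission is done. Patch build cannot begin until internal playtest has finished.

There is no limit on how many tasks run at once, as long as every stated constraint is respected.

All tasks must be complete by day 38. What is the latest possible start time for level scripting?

10

Patch build has no dependents, so it just needs to finish by day 38. Starting by 38 − 2 = day 36 achieves that.
Cert submission has to be done before patch build (must start by day 36). That means finishing by day 36, i.e. starting by 36 − 6 = day 30.
Balance pass must finish before cert submission (must start by day 30, minus 3-day gap → day 27). With a 3-day duration, balance pass must start by 27 − 3 = day 24.
Internal playtest has several dependents: balance pass (must start by day 24, minus 1-day gap → day 23); patch build (must start by day 36). The earliest of those limits is day 23, so internal playtest must start by 23 − 8 = day 15.
Level scripting feeds into internal playtest (must start by day 15); so level scripting must finish by day 15 and therefore start by day 10.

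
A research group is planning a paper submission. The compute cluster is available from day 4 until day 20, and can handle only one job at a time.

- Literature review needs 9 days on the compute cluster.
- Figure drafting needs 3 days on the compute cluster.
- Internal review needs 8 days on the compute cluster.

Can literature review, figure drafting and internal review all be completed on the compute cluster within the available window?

No

The compute cluster window is 20 − 4 = 16 days.
Running back to back, the jobs need 9 + 3 + 8 = 20 days on the compute cluster.
Since 20 > 16, they cannot all fit.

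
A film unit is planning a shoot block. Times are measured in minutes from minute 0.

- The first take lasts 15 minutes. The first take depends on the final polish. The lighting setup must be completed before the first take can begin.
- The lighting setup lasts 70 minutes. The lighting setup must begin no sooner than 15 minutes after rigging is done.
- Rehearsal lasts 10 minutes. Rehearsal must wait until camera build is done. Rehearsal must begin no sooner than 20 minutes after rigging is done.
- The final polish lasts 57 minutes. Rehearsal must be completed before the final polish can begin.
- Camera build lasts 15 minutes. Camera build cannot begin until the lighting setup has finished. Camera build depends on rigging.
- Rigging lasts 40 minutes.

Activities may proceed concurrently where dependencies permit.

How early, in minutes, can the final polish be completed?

Nothing blocks rigging, so it runs from minute 0 to minute 40.
After rigging (finishes minute 40, plus 15-minute gap → minute 55), the lighting setup can start at minute 55 and finishes at minute 125.
Camera build needs all of the lighting setup (finishes minute 125); rigging (finishes minute 40). That puts its earliest start at minute 125; it finishes at 125 + 15 = minute 140.
For rehearsal: camera build (finishes minute 140); rigging (finishes minute 40, plus 20-minute gap → minute 60). Taking the maximum gives a start of minute 140, and it finishes at 140 + 10 = minute 150.
After rehearsal (finishes minute 150), the final polish can start at minute 150 and finishes at minute 207.

207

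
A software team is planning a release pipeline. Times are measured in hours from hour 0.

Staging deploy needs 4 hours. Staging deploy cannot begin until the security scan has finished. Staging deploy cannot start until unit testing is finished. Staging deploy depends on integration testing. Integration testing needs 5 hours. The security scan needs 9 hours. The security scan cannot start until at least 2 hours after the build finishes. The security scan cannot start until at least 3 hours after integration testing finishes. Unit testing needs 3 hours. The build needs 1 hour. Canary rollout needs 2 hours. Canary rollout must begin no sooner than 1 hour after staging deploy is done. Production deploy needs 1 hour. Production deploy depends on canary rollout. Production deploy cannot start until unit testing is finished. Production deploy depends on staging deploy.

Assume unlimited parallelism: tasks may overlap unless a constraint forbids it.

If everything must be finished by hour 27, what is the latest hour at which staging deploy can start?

To finish by hour 27, production deploy (duration 1) must start no later than hour 26.
Since production deploy (must start by hour 26) depends on it, canary rollout must finish by hour 26. Backing off its 2-hour duration gives a latest start of hour 24.
Staging deploy feeds canary rollout (must start by hour 24, minus 1-hour gap → hour 23); production deploy (must start by hour 26). Taking the minimum, staging deploy must finish by hour 23 and start by 23 − 4 = hour 19.

19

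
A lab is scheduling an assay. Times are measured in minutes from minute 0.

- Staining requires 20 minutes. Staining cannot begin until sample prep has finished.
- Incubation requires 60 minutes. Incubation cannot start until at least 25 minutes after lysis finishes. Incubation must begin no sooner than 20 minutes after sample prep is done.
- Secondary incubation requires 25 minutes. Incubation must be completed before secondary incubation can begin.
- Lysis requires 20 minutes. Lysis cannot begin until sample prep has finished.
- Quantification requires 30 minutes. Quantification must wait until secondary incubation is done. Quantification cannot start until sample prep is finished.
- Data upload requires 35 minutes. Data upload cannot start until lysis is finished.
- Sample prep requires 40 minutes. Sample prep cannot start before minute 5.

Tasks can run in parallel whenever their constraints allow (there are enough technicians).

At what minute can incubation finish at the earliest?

150

Sample prep waits on its own release at minute 5, so it starts at minute 5 and finishes at 5 + 40 = minute 45.
Lysis cannot begin until sample prep (finishes minute 45). It runs from minute 45 to 45 + 20 = minute 65.
For incubation: lysis (finishes minute 65, plus 25-minute gap → minute 90); sample prep (finishes minute 45, plus 20-minute gap → minute 65). Taking the maximum gives a start of minute 90, and it finishes at 90 + 60 = minute 150.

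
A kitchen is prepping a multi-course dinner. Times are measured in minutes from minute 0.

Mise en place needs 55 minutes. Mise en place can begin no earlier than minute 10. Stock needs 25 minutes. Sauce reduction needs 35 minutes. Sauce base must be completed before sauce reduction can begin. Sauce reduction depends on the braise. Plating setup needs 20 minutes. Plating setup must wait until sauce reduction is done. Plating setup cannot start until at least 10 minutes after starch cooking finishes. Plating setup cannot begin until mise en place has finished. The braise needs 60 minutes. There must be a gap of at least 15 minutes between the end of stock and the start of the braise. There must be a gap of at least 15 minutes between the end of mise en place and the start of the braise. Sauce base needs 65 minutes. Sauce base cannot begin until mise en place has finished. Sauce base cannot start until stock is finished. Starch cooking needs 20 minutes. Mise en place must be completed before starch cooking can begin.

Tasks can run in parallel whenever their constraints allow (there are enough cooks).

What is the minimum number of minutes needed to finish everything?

Nothing blocks stock, so it runs from minute 0 to minute 25.
Mise en place cannot begin until its own release at minute 10. It runs from minute 10 to 10 + 55 = minute 65.
Starch cooking waits on mise en place (finishes minute 65), so it starts at minute 65 and finishes at 65 + 20 = minute 85.
The braise needs all of stock (finishes minute 25, plus 15-minute gap → minute 40); mise en place (finishes minute 65, plus 15-minute gap → minute 80). That puts its earliest start at minute 80; it finishes at 80 + 60 = minute 140.
Sauce base cannot start until mise en place (finishes minute 65); stock (finishes minute 25). The controlling bound is minute 65, so sauce base finishes at 65 + 65 = minute 130.
Sauce reduction cannot start until sauce base (finishes minute 130); the braise (finishes minute 140). The controlling bound is minute 140, so sauce reduction finishes at 140 + 35 = minute 175.
For plating setup: sauce reduction (finishes minute 175); starch cooking (finishes minute 85, plus 10-minute gap → minute 95); mise en place (finishes minute 65). Taking the maximum gives a start of minute 175, and it finishes at 175 + 20 = minute 195.
All tasks are finished once the last one completes. Finish times: Mise en place at 65, Stock at 25, Sauce base at 130, The braise at 140, Sauce reduction at 175, Starch cooking at 85, Plating setup at 195. The latest is minute 195.

195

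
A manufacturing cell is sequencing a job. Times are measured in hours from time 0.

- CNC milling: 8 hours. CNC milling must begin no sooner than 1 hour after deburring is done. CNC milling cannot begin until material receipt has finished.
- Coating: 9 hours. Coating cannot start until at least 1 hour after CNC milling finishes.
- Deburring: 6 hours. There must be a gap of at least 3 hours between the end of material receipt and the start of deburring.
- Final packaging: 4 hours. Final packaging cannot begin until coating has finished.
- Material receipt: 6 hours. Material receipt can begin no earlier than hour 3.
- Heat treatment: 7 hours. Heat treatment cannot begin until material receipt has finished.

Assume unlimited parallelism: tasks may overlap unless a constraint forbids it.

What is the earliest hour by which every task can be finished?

41

After its own release at hour 3, material receipt can start at hour 3 and finishes at hour 9.
After material receipt (finishes hour 9), heat treatment can start at hour 9 and finishes at hour 16.
Deburring cannot begin until material receipt (finishes hour 9, plus 3-hour gap → hour 12). It runs from hour 12 to 12 + 6 = hour 18.
CNC milling cannot start until deburring (finishes hour 18, plus 1-hour gap → hour 19); material receipt (finishes hour 9). The controlling bound is hour 19, so CNC milling finishes at 19 + 8 = hour 27.
Coating waits on CNC milling (finishes hour 27, plus 1-hour gap → hour 28), so it starts at hour 28 and finishes at 28 + 9 = hour 37.
Final packaging waits on coating (finishes hour 37), so it starts at hour 37 and finishes at 37 + 4 = hour 41.
All tasks are finished once the last one completes. Finish times: Material receipt at 9, Deburring at 18, CNC milling at 27, Heat treatment at 16, Coating at 37, Final packaging at 41. The latest is hour 41.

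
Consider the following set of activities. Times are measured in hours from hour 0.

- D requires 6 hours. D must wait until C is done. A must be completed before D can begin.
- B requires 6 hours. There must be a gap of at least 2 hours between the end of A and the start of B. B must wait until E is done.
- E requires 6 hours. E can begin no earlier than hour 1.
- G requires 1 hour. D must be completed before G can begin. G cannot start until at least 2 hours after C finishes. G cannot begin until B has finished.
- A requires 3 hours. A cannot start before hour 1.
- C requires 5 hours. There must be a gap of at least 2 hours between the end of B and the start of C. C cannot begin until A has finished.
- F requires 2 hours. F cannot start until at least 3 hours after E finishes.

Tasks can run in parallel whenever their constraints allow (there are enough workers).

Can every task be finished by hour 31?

After its own release at hour 1, E can start at hour 1 and finishes at hour 7.
F cannot begin until E (finishes hour 7, plus 3-hour gap → hour 10). It runs from hour 10 to 10 + 2 = hour 12.
After its own release at hour 1, A can start at hour 1 and finishes at hour 4.
B cannot start until A (finishes hour 4, plus 2-hour gap → hour 6); E (finishes hour 7). The controlling bound is hour 7, so B finishes at 7 + 6 = hour 13.
C has to wait for B (finishes hour 13, plus 2-hour gap → hour 15); A (finishes hour 4). The latest of these is hour 15, so C runs hour 15 to 15 + 5 = hour 20.
D cannot start until C (finishes hour 20); A (finishes hour 4). The controlling bound is hour 20, so D finishes at 20 + 6 = hour 26.
G needs all of D (finishes hour 26); C (finishes hour 20, plus 2-hour gap → hour 22); B (finishes hour 13). That puts its earliest start at hour 26; it finishes at 26 + 1 = hour 27.
Every task is finished by hour 27, which is no later than the deadline of 31, so the schedule is feasible.

Yes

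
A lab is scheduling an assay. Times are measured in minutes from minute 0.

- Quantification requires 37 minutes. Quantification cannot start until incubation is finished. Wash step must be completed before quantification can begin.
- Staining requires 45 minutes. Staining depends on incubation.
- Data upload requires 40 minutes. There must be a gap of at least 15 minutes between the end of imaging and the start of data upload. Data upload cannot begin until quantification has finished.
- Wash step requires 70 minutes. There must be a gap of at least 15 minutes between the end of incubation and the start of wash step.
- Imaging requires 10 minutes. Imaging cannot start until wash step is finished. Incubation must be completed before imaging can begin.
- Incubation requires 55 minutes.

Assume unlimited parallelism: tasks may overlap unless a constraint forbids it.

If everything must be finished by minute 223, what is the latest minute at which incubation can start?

Data upload has no dependents, so it just needs to finish by minute 223. Starting by 223 − 40 = minute 183 achieves that.
Imaging must finish before data upload (must start by minute 183, minus 15-minute gap → minute 168). With a 10-minute duration, imaging must start by 168 − 10 = minute 158.
Since data upload (must start by minute 183) depends on it, quantification must finish by minute 183. Backing off its 37-minute duration gives a latest start of minute 146.
Wash step feeds imaging (must start by minute 158); quantification (must start by minute 146). Taking the minimum, wash step must finish by minute 146 and start by 146 − 70 = minute 76.
Staining must finish by minute 223; it takes 45 minutes, so it must start by 223 − 45 = minute 178.
For incubation: wash step (must start by minute 76, minus 15-minute gap → minute 61); staining (must start by minute 178); imaging (must start by minute 158); quantification (must start by minute 146). The most restrictive is minute 61; with a 55-minute duration, incubation must start by minute 6.

6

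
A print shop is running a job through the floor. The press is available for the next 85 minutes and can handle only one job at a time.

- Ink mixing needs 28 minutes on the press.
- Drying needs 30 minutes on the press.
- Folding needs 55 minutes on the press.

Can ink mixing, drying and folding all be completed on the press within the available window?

Running back to back, the jobs need 28 + 30 + 55 = 113 minutes on the press.
Since 113 > 85, they cannot all fit.

No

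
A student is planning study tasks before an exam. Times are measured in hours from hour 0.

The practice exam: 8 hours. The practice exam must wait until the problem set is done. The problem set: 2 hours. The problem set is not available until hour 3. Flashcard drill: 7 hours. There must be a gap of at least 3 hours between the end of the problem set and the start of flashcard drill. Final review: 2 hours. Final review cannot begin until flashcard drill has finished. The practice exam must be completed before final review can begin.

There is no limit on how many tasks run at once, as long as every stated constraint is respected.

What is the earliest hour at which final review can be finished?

The problem set waits on its own release at hour 3, so it starts at hour 3 and finishes at 3 + 2 = hour 5.
The practice exam cannot begin until the problem set (finishes hour 5). It runs from hour 5 to 5 + 8 = hour 13.
Flashcard drill cannot begin until the problem set (finishes hour 5, plus 3-hour gap → hour 8). It runs from hour 8 to 8 + 7 = hour 15.
For final review: flashcard drill (finishes hour 15); the practice exam (finishes hour 13). Taking the maximum gives a start of hour 15, and it finishes at 15 + 2 = hour 17.

17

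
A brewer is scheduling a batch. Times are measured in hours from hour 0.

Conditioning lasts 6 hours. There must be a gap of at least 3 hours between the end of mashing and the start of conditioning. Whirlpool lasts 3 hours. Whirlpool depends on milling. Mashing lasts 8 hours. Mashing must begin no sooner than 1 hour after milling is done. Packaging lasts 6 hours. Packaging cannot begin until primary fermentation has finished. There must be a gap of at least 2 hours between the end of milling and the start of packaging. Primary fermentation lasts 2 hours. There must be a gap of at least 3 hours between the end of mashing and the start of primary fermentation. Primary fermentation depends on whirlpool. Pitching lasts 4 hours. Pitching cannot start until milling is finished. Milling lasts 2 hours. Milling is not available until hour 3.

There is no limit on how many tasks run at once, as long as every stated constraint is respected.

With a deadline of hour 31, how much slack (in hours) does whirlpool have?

Milling waits on its own release at hour 3, so it starts at hour 3 and finishes at 3 + 2 = hour 5.
Whirlpool cannot begin until milling (finishes hour 5). It runs from hour 5 to 5 + 3 = hour 8.

Working backward from the deadline:
To finish by hour 31, packaging (duration 6) must start no later than hour 25.
Primary fermentation must finish before packaging (must start by hour 25). With a 2-hour duration, primary fermentation must start by 25 − 2 = hour 23.
Whirlpool has to be done before primary fermentation (must start by hour 23). That means finishing by hour 23, i.e. starting by 23 − 3 = hour 20.
So whirlpool can start as early as hour 5 and as late as hour 20, giving 20 − 5 = 15 hours of slack.

15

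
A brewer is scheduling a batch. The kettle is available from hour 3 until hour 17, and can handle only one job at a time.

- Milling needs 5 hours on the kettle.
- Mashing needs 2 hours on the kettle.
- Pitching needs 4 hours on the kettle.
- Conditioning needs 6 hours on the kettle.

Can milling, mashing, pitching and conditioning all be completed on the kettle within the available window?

No

The kettle window is 17 − 3 = 14 hours.
Running back to back, the jobs need 5 + 2 + 4 + 6 = 17 hours on the kettle.
Since 17 > 14, they cannot all fit.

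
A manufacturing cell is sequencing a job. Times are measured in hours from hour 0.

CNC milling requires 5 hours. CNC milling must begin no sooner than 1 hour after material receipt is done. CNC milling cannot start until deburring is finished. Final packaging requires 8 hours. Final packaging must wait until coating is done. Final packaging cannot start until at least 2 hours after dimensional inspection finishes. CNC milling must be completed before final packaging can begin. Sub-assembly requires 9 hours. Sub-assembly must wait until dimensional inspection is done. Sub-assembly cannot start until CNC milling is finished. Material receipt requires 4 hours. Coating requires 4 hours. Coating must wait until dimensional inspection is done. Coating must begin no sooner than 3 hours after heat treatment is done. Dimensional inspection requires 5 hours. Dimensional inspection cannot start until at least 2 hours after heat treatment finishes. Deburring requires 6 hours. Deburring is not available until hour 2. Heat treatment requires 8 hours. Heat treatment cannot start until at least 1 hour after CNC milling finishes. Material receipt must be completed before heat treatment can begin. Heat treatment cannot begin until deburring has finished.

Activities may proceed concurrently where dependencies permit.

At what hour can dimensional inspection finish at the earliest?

29

Deburring cannot begin until its own release at hour 2. It runs from hour 2 to 2 + 6 = hour 8.
Nothing blocks material receipt, so it runs from hour 0 to hour 4.
CNC milling cannot start until material receipt (finishes hour 4, plus 1-hour gap → hour 5); deburring (finishes hour 8). The controlling bound is hour 8, so CNC milling finishes at 8 + 5 = hour 13.
Heat treatment cannot start until CNC milling (finishes hour 13, plus 1-hour gap → hour 14); material receipt (finishes hour 4); deburring (finishes hour 8). The controlling bound is hour 14, so heat treatment finishes at 14 + 8 = hour 22.
After heat treatment (finishes hour 22, plus 2-hour gap → hour 24), dimensional inspection can start at hour 24 and finishes at hour 29.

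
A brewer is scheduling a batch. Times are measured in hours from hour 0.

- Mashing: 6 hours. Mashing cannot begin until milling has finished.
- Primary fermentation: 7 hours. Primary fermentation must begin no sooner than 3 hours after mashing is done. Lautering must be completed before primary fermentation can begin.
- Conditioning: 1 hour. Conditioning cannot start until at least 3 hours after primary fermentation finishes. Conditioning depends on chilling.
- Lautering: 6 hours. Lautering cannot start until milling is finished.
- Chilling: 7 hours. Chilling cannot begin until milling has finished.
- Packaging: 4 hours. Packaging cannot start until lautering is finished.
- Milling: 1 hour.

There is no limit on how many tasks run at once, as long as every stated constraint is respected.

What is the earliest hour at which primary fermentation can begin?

10

Milling can start immediately at hour 0; it finishes at hour 1.
Lautering waits on milling (finishes hour 1), so it starts at hour 1 and finishes at 1 + 6 = hour 7.
Mashing waits on milling (finishes hour 1), so it starts at hour 1 and finishes at 1 + 6 = hour 7.
Primary fermentation waits on mashing (finishes hour 7, plus 3-hour gap → hour 10); lautering (finishes hour 7). The latest of these is hour 10, which is the earliest primary fermentation can start.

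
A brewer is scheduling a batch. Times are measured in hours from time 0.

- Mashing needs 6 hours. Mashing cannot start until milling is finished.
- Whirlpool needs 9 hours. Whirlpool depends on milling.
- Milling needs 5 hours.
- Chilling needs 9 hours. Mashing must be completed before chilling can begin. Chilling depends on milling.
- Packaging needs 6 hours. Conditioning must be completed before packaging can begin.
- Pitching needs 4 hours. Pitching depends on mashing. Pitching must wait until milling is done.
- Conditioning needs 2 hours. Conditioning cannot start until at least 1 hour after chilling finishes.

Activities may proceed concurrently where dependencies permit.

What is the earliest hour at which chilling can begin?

Milling can start immediately at hour 0; it finishes at hour 5.
After milling (finishes hour 5), mashing can start at hour 5 and finishes at hour 11.
Chilling waits on mashing (finishes hour 11); milling (finishes hour 5). The latest of these is hour 11, which is the earliest chilling can start.

11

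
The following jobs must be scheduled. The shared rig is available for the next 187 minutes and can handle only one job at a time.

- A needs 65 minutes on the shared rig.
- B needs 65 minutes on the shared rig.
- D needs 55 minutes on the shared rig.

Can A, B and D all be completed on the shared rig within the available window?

Yes

Running back to back, the jobs need 65 + 65 + 55 = 185 minutes on the shared rig.
Since 185 ≤ 187, they fit within the window.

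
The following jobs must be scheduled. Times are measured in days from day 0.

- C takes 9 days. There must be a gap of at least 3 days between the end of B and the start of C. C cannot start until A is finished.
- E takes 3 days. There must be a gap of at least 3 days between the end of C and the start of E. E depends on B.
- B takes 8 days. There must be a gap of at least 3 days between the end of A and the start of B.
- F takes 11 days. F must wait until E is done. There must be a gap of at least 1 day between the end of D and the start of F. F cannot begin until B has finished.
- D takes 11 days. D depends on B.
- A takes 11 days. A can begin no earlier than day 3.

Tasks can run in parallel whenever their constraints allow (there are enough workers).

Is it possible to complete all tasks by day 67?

Yes

A cannot begin until its own release at day 3. It runs from day 3 to 3 + 11 = day 14.
B cannot begin until A (finishes day 14, plus 3-day gap → day 17). It runs from day 17 to 17 + 8 = day 25.
D waits on B (finishes day 25), so it starts at day 25 and finishes at 25 + 11 = day 36.
C cannot start until B (finishes day 25, plus 3-day gap → day 28); A (finishes day 14). The controlling bound is day 28, so C finishes at 28 + 9 = day 37.
E needs all of C (finishes day 37, plus 3-day gap → day 40); B (finishes day 25). That puts its earliest start at day 40; it finishes at 40 + 3 = day 43.
F needs all of E (finishes day 43); D (finishes day 36, plus 1-day gap → day 37); B (finishes day 25). That puts its earliest start at day 43; it finishes at 43 + 11 = day 54.
Every task is finished by day 54, which is no later than the deadline of 67, so the schedule is feasible.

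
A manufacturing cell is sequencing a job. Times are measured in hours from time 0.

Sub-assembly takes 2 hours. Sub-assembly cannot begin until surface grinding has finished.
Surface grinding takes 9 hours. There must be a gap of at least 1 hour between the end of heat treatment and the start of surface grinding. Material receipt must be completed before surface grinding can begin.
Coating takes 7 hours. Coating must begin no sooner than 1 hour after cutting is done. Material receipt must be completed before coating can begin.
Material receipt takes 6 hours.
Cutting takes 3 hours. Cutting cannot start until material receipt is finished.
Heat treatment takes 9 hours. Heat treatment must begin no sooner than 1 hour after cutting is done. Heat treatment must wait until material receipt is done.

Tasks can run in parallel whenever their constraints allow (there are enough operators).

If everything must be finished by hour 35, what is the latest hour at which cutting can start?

10

To finish by hour 35, sub-assembly (duration 2) must start no later than hour 33.
Since sub-assembly (must start by hour 33) depends on it, surface grinding must finish by hour 33. Backing off its 9-hour duration gives a latest start of hour 24.
Heat treatment feeds into surface grinding (must start by hour 24, minus 1-hour gap → hour 23); so heat treatment must finish by hour 23 and therefore start by hour 14.
Coating has no dependents, so it just needs to finish by hour 35. Starting by 35 − 7 = hour 28 achieves that.
Cutting has several dependents: heat treatment (must start by hour 14, minus 1-hour gap → hour 13); coating (must start by hour 28, minus 1-hour gap → hour 27). The earliest of those limits is hour 13, so cutting must start by 13 − 3 = hour 10.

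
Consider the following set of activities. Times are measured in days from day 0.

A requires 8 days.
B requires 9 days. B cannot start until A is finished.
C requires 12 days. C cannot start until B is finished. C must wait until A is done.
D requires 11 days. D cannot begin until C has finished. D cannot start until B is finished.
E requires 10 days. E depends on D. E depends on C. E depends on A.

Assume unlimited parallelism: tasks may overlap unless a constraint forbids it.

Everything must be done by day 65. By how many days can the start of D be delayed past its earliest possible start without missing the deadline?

15

A can start immediately at day 0; it finishes at day 8.
B waits on A (finishes day 8), so it starts at day 8 and finishes at 8 + 9 = day 17.
For C: B (finishes day 17); A (finishes day 8). Taking the maximum gives a start of day 17, and it finishes at 17 + 12 = day 29.
D needs all of C (finishes day 29); B (finishes day 17). That puts its earliest start at day 29; it finishes at 29 + 11 = day 40.

Working backward from the deadline:
To finish by day 65, E (duration 10) must start no later than day 55.
Since E (must start by day 55) depends on it, D must finish by day 55. Backing off its 11-day duration gives a latest start of day 44.
So D can start as early as day 29 and as late as day 44, giving 44 − 29 = 15 days of slack.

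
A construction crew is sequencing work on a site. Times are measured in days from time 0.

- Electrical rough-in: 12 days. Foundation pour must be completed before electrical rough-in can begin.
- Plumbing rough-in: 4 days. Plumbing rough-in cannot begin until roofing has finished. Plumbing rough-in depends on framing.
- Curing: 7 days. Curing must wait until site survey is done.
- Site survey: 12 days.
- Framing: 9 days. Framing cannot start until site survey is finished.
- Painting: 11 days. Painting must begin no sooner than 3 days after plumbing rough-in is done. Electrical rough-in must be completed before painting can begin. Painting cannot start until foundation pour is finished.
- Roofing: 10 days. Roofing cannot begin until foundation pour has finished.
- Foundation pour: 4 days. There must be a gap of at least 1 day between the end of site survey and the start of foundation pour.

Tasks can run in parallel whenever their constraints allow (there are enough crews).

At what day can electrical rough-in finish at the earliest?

29

Site survey has no prerequisites, so it starts at day 0 and finishes at day 12.
Foundation pour cannot begin until site survey (finishes day 12, plus 1-day gap → day 13). It runs from day 13 to 13 + 4 = day 17.
After foundation pour (finishes day 17), electrical rough-in can start at day 17 and finishes at day 29.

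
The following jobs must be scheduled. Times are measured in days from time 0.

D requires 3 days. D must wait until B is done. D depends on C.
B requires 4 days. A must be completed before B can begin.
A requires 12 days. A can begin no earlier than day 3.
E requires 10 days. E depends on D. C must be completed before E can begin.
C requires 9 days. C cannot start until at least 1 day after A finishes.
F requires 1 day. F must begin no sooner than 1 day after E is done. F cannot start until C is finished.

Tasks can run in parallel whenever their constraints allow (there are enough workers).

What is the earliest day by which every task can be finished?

40

After its own release at day 3, A can start at day 3 and finishes at day 15.
After A (finishes day 15, plus 1-day gap → day 16), C can start at day 16 and finishes at day 25.
After A (finishes day 15), B can start at day 15 and finishes at day 19.
D has to wait for B (finishes day 19); C (finishes day 25). The latest of these is day 25, so D runs day 25 to 25 + 3 = day 28.
For E: D (finishes day 28); C (finishes day 25). Taking the maximum gives a start of day 28, and it finishes at 28 + 10 = day 38.
F cannot start until E (finishes day 38, plus 1-day gap → day 39); C (finishes day 25). The controlling bound is day 39, so F finishes at 39 + 1 = day 40.
All tasks are finished once the last one completes. Finish times: A at 15, B at 19, C at 25, D at 28, E at 38, F at 40. The latest is day 40.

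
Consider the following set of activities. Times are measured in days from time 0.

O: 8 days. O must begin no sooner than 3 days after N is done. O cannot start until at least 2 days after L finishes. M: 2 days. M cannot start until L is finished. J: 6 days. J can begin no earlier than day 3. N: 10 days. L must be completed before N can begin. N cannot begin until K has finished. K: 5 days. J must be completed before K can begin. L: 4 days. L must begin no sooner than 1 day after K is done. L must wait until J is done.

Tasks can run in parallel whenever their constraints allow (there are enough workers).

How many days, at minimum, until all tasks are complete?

40

J waits on its own release at day 3, so it starts at day 3 and finishes at 3 + 6 = day 9.
K waits on J (finishes day 9), so it starts at day 9 and finishes at 9 + 5 = day 14.
L cannot start until K (finishes day 14, plus 1-day gap → day 15); J (finishes day 9). The controlling bound is day 15, so L finishes at 15 + 4 = day 19.
N cannot start until L (finishes day 19); K (finishes day 14). The controlling bound is day 19, so N finishes at 19 + 10 = day 29.
O cannot start until N (finishes day 29, plus 3-day gap → day 32); L (finishes day 19, plus 2-day gap → day 21). The controlling bound is day 32, so O finishes at 32 + 8 = day 40.
M waits on L (finishes day 19), so it starts at day 19 and finishes at 19 + 2 = day 21.
All tasks are finished once the last one completes. Finish times: J at 9, K at 14, L at 19, M at 21, N at 29, O at 40. The latest is day 40.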